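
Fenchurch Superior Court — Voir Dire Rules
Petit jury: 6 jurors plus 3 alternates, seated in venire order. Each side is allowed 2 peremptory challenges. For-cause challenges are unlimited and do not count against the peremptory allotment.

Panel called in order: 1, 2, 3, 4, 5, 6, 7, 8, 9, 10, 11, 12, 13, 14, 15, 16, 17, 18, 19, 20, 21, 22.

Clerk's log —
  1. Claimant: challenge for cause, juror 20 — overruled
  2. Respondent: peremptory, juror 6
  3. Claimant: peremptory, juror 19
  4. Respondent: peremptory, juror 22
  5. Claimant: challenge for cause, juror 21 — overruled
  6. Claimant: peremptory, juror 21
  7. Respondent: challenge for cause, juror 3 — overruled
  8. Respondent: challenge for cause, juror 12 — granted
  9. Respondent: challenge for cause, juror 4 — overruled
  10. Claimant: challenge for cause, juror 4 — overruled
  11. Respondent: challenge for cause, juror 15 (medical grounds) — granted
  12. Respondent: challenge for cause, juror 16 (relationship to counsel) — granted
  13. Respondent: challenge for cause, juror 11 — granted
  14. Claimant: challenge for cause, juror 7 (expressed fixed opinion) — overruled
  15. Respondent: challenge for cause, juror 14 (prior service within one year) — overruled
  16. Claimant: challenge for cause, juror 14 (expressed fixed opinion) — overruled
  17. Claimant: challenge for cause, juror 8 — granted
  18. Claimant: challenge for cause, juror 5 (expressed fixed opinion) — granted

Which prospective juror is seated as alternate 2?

Removed: #5, #6, #8, #11, #12, #15, #16, #19, #21, #22. (#3, #4, #7, #14, #20 stay — for-cause denied.)
Seating in order: seats 1–6 → #1, #2, #3, #4, #7, #9; alternates → #10, #13, #14.
So alternate 2 is #13.

13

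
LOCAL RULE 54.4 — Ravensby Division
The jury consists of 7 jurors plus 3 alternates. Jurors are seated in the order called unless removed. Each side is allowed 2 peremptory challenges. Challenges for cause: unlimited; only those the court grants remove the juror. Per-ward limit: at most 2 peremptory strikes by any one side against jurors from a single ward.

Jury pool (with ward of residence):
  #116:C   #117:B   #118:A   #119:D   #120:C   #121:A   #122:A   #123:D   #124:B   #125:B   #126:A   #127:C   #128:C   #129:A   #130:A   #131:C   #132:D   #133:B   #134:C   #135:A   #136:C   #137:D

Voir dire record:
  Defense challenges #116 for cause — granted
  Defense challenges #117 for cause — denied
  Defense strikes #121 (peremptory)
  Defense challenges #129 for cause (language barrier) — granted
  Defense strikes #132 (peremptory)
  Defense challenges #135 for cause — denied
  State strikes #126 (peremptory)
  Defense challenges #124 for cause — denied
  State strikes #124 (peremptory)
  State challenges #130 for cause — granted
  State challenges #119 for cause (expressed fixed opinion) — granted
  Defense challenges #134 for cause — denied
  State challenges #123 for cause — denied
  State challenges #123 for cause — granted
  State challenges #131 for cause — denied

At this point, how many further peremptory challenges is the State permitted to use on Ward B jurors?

State peremptories so far: #126, #124 — 2 of 2 used, 0 left overall.
Against Ward B: #124 — 1 used; per-ward cap 2 leaves 1.
Binding limit: min(0, 1) = 0.

0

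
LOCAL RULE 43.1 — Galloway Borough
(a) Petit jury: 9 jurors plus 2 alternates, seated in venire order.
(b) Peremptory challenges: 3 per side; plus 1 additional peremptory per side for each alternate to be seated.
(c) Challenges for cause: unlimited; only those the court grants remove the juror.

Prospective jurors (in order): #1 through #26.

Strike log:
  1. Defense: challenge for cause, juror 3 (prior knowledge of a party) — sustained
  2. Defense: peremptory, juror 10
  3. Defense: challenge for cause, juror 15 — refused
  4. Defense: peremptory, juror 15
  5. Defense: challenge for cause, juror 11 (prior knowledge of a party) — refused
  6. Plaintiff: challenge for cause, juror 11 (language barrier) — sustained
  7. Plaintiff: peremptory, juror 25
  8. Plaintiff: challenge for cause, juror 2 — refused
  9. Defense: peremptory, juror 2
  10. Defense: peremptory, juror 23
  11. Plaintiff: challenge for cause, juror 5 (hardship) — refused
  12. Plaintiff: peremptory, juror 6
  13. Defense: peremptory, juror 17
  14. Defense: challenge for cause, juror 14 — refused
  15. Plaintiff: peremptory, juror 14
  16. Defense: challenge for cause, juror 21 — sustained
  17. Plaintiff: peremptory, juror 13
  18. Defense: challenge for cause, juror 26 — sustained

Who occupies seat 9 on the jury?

Removed: #2, #3, #6, #10, #11, #13, #14, #15, #17, #21, #23, #25, #26. (#5 stays — for-cause denied.)
Filling seats in venire order through position 9: #1, #4, #5, #7, #8, #9, #12, #16, #18.
So seat 9 is #18.

18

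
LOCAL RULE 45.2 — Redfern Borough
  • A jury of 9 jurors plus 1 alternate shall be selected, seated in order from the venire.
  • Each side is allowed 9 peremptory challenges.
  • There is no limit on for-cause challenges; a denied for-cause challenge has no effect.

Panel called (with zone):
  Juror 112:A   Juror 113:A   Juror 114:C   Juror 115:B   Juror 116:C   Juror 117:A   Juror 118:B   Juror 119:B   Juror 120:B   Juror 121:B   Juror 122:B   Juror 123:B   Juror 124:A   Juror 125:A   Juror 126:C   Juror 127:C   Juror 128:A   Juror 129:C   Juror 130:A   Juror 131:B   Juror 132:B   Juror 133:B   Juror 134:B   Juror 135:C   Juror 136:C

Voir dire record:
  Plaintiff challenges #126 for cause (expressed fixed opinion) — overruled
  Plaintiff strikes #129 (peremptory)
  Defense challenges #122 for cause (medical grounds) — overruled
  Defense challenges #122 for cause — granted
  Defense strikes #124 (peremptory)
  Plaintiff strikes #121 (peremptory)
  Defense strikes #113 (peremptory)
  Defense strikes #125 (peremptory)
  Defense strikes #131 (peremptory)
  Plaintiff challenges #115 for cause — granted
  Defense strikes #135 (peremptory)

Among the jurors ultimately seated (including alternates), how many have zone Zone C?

Removed: #113, #115, #121, #122, #124, #125, #129, #131, #135.
Seated (10 incl. alternates): #112, #114, #116, #117, #118, #119, #120, #123, #126, #127.
Of those, in Zone C: #114, #116, #126, #127 → 4.

4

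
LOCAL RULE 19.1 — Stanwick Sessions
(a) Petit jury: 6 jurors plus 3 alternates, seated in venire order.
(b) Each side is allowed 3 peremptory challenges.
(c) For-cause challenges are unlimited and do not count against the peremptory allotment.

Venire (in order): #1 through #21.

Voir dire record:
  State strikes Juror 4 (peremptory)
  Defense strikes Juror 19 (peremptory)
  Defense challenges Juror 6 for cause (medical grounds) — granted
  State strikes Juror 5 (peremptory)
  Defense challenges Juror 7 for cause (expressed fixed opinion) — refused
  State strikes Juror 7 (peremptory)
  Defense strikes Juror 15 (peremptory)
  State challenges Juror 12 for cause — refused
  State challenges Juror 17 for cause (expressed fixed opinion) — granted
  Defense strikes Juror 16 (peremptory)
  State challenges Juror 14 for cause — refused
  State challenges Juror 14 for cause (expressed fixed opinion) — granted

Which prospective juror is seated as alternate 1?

Removed: #4, #5, #6, #7, #14, #15, #16, #17, #19. (#12 stays — for-cause denied.)
Filling seats in venire order through position 7: #1, #2, #3, #8, #9, #10, #11.
So alternate 1 is #11.

11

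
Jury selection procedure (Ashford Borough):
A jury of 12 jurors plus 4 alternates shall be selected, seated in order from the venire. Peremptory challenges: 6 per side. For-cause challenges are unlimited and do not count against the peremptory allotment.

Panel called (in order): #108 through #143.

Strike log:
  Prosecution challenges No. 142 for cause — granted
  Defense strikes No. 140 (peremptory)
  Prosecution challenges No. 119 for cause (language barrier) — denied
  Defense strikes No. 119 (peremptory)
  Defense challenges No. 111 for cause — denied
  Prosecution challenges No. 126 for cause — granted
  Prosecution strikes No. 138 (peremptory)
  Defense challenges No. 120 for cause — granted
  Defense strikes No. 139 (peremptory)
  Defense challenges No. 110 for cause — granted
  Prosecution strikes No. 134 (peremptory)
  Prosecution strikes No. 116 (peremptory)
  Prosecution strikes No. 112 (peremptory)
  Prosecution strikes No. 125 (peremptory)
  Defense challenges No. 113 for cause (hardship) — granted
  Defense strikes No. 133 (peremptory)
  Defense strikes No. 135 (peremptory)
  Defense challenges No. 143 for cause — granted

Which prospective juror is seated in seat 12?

Removed: #110, #112, #113, #116, #119, #120, #125, #126, #133, #134, #135, #138, #139, #140, #142, #143. (#111 stays — for-cause denied.)
Seating in order: seats 1–12 → #108, #109, #111, #114, #115, #117, #118, #121, #122, #123, #124, #127; alternates → #128, #129, #130, #131.
So seat 12 is #127.

127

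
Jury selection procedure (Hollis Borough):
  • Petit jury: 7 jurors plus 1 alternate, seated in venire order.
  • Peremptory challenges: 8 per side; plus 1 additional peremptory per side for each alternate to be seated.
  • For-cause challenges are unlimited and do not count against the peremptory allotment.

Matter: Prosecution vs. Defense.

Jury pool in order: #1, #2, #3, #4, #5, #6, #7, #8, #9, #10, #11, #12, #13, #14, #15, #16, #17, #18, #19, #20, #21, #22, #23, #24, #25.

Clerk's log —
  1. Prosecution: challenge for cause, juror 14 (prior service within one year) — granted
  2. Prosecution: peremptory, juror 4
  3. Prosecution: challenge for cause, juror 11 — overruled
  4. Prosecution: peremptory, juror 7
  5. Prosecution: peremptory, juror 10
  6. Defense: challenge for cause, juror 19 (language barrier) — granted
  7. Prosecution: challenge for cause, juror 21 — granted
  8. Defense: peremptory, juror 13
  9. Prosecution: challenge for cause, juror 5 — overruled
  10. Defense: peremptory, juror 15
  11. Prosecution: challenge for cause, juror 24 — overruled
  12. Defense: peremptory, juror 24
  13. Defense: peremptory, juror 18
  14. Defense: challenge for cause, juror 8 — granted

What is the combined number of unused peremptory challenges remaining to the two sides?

Prosecution allotment: 8 base + 1 × 1 alternate = 9. Defense allotment: 8 base + 1 × 1 alternate = 9.
Prosecution peremptories used: #4, #7, #10 — 3 (for-cause on #14, #11, #21, #5, #24 don't count).
Defense peremptories used: #13, #15, #24, #18 — 4 (for-cause on #19, #8 don't count).
Remaining: (9 − 3) + (9 − 4) = 11.

11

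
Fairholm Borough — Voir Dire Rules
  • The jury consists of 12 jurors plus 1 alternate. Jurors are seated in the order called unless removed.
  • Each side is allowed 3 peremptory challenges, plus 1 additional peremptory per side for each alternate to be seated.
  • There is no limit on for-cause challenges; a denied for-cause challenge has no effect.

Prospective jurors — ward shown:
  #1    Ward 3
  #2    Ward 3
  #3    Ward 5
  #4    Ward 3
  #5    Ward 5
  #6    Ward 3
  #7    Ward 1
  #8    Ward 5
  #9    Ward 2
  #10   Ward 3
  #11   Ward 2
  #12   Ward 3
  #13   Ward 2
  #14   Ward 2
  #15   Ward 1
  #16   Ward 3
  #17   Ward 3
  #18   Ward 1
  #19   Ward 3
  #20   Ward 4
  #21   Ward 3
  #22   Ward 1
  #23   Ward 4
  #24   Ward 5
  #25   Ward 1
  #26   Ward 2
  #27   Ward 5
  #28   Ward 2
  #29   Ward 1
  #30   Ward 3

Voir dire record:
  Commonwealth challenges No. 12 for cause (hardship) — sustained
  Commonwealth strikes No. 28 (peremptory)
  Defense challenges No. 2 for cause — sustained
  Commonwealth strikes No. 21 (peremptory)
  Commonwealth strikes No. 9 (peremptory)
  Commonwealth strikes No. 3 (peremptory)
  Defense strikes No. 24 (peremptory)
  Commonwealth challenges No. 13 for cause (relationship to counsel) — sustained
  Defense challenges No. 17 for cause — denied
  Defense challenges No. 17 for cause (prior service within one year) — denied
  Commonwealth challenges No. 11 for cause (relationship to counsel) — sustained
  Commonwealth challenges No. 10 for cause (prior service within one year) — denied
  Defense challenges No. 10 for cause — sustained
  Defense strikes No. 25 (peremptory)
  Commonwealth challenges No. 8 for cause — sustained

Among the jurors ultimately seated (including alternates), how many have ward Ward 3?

6

Removed: #2, #3, #8, #9, #10, #11, #12, #13, #21, #24, #25, #28.
Seated (13 incl. alternates): #1, #4, #5, #6, #7, #14, #15, #16, #17, #18, #19, #20, #22.
Of those, in Ward 3: #1, #4, #6, #16, #17, #19 → 6.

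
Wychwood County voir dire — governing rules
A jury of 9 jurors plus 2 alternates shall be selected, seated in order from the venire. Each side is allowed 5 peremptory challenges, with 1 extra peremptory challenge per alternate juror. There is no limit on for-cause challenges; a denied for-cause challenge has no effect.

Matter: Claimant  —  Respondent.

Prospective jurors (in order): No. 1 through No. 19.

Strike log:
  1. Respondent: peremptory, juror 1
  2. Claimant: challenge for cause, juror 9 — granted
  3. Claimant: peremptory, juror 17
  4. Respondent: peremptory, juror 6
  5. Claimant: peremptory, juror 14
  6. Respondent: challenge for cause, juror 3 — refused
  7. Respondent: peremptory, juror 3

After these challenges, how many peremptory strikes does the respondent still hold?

Respondent allotment: 5 base + 1 × 2 alternates = 7.
Respondent peremptories used: #1, #6, #3 — 3 (the for-cause on #3 doesn't count).
Remaining: 7 − 3 = 4.

4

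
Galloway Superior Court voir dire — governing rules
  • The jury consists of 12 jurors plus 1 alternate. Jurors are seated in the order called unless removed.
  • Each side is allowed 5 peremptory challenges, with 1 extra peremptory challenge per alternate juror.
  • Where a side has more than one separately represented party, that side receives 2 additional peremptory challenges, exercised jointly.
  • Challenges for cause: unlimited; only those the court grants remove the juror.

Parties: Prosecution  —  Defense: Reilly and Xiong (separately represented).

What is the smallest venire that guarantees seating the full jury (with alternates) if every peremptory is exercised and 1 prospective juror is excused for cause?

Seats to fill: 12 + 1 alternates = 13.
Peremptories — Prosecution: 5 + 1×1 = 6; Defense: 5 + 1×1 + 2 = 8; total 14.
For-cause removals: 1.
Minimum venire: 13 + 14 + 1 = 28.

28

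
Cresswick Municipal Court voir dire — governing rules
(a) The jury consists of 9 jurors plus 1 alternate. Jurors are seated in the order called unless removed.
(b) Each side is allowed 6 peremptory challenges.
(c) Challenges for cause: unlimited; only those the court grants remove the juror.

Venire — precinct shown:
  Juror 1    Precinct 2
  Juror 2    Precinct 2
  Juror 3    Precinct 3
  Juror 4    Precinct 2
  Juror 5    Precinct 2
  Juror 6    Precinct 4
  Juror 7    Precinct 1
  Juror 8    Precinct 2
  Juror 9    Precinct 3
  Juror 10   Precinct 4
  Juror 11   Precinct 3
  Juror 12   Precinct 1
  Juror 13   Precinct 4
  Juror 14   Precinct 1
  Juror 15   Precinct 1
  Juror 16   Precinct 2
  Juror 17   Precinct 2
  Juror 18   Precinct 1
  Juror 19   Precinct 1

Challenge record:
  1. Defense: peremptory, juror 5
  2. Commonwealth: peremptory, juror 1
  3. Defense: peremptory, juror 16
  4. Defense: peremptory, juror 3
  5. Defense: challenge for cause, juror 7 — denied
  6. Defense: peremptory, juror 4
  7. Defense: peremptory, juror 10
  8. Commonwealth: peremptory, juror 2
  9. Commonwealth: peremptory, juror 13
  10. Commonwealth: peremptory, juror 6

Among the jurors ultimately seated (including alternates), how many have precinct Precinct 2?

Removed: #1, #2, #3, #4, #5, #6, #10, #13, #16.
Seated (10 incl. alternates): #7, #8, #9, #11, #12, #14, #15, #17, #18, #19.
Of those, in Precinct 2: #8, #17 → 2.

2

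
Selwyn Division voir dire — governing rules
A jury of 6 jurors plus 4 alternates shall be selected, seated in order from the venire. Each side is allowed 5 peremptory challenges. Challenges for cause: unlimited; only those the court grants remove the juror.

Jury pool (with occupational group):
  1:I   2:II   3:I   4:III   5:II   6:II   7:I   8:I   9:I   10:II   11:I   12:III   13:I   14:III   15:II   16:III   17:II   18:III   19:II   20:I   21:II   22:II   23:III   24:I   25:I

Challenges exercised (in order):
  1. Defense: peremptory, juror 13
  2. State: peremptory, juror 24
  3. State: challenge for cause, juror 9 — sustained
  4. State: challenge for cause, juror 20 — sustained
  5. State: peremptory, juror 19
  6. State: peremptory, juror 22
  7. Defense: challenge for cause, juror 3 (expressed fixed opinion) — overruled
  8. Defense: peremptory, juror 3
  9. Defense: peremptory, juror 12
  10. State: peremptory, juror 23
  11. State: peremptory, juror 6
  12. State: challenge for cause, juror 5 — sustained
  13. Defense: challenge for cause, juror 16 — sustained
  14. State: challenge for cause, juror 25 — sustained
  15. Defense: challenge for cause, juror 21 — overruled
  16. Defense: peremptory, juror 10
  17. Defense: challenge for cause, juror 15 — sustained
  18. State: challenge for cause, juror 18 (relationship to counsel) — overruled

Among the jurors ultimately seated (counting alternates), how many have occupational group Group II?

3

Removed: #3, #5, #6, #9, #10, #12, #13, #15, #16, #19, #20, #22, #23, #24, #25.
Seated (10 incl. alternates): #1, #2, #4, #7, #8, #11, #14, #17, #18, #21.
Of those, in Group II: #2, #17, #21 → 3.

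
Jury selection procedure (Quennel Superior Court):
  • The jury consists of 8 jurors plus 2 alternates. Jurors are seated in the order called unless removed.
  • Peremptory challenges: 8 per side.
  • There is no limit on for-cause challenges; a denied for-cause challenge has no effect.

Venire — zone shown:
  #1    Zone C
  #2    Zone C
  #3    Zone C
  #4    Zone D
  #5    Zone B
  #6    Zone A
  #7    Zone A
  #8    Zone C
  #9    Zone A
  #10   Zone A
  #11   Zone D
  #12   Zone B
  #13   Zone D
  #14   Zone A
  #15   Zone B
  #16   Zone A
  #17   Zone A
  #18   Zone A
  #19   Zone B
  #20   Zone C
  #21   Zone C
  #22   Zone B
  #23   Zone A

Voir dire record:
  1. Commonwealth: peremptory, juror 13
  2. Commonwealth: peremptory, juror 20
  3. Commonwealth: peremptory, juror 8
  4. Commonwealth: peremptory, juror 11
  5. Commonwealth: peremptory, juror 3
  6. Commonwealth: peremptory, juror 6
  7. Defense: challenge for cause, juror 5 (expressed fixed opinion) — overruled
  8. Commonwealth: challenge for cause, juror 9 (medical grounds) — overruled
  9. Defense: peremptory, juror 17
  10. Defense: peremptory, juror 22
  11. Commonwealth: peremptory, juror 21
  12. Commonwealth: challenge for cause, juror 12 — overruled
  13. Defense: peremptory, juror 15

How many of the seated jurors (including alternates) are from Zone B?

2

Removed: #3, #6, #8, #11, #13, #15, #17, #20, #21, #22.
Seated (10 incl. alternates): #1, #2, #4, #5, #7, #9, #10, #12, #14, #16.
Of those, in Zone B: #5, #12 → 2.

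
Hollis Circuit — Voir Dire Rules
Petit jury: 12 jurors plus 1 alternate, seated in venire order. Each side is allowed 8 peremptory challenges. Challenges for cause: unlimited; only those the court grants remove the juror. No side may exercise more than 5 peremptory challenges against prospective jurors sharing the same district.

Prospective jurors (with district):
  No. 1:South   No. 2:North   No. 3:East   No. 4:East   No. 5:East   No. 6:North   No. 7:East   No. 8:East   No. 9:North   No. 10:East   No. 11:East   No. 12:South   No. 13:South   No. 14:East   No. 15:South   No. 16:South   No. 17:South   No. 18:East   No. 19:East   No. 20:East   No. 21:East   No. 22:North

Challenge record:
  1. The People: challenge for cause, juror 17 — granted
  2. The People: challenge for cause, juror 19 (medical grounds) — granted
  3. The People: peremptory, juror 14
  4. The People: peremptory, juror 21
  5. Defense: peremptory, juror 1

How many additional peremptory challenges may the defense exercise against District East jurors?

Defense peremptories so far: #1 — 1 of 8 used, 7 left overall.
Against District East: none yet — per-district cap 5 leaves 5.
Binding limit: min(7, 5) = 5.

5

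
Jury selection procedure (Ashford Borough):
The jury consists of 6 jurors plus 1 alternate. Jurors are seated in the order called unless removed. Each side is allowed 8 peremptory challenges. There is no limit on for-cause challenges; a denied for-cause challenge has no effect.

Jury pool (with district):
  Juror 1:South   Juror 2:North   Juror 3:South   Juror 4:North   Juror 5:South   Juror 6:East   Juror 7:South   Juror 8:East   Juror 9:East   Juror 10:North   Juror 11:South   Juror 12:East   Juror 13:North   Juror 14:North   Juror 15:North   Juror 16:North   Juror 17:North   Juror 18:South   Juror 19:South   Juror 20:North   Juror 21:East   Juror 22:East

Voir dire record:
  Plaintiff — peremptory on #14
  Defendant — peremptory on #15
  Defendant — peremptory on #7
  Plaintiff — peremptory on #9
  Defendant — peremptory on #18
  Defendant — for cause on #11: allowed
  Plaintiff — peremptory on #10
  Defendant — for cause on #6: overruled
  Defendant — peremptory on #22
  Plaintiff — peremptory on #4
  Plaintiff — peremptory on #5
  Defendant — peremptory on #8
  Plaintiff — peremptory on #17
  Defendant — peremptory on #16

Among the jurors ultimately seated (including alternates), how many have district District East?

2

Removed: #4, #5, #7, #8, #9, #10, #11, #14, #15, #16, #17, #18, #22.
Seated (7 incl. alternates): #1, #2, #3, #6, #12, #13, #19.
Of those, in District East: #6, #12 → 2.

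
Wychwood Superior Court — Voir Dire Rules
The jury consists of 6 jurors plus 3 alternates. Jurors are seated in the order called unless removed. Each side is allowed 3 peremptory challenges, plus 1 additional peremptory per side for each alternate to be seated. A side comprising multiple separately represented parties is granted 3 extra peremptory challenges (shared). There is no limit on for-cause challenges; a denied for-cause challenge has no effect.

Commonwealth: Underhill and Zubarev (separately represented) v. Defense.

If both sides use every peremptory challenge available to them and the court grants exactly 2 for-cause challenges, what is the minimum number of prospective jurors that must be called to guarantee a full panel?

26

Seats to fill: 6 + 3 alternates = 9.
Peremptories — Commonwealth: 3 + 1×3 + 3 = 9; Defense: 3 + 1×3 = 6; total 15.
For-cause removals: 2.
Minimum venire: 9 + 15 + 2 = 26.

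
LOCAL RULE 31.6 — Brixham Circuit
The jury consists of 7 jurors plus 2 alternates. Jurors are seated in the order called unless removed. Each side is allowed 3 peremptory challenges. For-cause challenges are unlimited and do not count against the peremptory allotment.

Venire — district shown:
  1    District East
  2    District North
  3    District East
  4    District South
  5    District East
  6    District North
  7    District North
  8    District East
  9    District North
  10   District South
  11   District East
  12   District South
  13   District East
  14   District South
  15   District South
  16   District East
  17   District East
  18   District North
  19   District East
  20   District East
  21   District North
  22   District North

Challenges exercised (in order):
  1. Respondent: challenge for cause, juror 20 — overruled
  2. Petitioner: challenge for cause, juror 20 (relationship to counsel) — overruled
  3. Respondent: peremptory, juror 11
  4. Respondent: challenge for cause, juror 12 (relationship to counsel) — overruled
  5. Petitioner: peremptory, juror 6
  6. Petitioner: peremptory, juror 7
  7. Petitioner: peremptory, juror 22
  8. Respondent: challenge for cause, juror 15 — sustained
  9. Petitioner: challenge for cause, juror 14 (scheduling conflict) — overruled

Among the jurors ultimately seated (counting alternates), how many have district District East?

Removed: #6, #7, #11, #15, #22.
Seated (9 incl. alternates): #1, #2, #3, #4, #5, #8, #9, #10, #12.
Of those, in District East: #1, #3, #5, #8 → 4.

4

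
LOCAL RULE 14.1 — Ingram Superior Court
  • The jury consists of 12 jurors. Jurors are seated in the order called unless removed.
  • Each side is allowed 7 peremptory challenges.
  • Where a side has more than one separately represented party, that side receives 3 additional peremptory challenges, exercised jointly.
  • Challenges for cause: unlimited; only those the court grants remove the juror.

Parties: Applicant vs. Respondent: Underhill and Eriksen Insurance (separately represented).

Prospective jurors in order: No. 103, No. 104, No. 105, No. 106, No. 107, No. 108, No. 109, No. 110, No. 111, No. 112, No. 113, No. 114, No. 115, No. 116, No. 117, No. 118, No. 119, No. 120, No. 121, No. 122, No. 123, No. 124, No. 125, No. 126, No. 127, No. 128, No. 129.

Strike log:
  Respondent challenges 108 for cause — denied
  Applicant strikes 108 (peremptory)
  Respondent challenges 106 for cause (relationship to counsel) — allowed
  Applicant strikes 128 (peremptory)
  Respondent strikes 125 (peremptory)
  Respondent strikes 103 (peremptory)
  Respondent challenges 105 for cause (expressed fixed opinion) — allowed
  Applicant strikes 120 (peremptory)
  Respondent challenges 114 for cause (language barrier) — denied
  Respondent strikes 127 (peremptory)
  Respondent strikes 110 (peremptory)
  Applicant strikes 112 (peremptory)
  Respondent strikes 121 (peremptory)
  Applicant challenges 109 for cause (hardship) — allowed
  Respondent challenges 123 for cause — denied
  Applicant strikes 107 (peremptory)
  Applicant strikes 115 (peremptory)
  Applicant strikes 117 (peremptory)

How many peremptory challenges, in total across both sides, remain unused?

5

Applicant allotment: 7. Respondent allotment: 7 base + 3 multi-party = 10.
Applicant peremptories used: #108, #128, #120, #112, #107, #115, #117 — 7 (the for-cause on #109 doesn't count).
Respondent peremptories used: #125, #103, #127, #110, #121 — 5 (for-cause on #108, #106, #105, #114, #123 don't count).
Remaining: (7 − 7) + (10 − 5) = 5.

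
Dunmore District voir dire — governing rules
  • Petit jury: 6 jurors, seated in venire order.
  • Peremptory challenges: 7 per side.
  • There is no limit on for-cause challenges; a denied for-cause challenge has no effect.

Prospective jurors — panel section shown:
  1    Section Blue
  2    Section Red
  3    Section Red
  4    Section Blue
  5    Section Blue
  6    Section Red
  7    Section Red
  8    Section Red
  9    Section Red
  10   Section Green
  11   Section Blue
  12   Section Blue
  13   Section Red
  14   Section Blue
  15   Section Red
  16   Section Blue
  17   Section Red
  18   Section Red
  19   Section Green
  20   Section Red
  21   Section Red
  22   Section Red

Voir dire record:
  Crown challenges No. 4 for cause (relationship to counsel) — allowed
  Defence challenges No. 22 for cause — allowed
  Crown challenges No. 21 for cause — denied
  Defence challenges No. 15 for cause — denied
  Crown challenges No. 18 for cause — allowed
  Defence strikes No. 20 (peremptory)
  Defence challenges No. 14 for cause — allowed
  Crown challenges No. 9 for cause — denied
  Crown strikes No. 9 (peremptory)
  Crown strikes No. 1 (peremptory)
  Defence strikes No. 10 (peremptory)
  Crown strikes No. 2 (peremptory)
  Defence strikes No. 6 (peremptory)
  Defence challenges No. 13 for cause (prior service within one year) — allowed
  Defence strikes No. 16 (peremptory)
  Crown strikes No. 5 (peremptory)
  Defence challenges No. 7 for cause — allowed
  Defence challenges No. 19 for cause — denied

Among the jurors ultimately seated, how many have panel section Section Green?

0

Removed: #1, #2, #4, #5, #6, #7, #9, #10, #13, #14, #16, #18, #20, #22.
Seated jurors 1–6: #3, #8, #11, #12, #15, #17.
None of those are in Section Green → 0.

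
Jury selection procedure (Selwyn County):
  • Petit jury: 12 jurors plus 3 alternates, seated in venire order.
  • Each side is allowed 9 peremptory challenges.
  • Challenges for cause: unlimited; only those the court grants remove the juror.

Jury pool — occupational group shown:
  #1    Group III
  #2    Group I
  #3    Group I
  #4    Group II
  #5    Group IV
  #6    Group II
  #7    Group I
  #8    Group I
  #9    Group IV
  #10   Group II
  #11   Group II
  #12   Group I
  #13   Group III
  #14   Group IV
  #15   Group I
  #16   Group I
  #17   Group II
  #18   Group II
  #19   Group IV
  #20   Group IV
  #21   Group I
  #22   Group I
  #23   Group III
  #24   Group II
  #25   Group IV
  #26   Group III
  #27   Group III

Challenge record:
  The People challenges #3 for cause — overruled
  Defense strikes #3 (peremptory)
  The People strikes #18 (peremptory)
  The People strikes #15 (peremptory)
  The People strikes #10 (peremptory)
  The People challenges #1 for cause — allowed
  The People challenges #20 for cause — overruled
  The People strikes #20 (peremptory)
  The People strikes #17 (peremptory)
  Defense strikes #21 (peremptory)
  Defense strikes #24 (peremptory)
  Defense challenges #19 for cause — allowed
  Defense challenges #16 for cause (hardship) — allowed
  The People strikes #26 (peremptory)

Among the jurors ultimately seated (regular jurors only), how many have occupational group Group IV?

3

Removed: #1, #3, #10, #15, #16, #17, #18, #19, #20, #21, #24, #26.
Seated jurors 1–12: #2, #4, #5, #6, #7, #8, #9, #11, #12, #13, #14, #22 (alternates #23, #25, #27 not counted).
Of those, in Group IV: #5, #9, #14 → 3.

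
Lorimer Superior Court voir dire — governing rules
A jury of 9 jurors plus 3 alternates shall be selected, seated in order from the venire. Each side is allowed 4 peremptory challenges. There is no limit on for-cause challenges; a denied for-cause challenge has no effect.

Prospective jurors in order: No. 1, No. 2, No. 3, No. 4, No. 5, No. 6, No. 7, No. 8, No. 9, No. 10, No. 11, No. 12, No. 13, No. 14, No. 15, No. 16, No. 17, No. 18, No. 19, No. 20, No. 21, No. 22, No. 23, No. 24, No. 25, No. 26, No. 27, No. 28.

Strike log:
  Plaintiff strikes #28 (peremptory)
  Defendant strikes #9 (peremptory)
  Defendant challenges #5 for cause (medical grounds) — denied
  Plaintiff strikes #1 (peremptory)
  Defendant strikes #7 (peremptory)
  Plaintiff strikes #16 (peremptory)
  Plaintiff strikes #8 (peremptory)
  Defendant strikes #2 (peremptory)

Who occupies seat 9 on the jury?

Removed: #1, #2, #7, #8, #9, #16, #28. (#5 stays — for-cause denied.)
Seating in order: seats 1–9 → #3, #4, #5, #6, #10, #11, #12, #13, #14; alternates → #15, #17, #18.
So seat 9 is #14.

14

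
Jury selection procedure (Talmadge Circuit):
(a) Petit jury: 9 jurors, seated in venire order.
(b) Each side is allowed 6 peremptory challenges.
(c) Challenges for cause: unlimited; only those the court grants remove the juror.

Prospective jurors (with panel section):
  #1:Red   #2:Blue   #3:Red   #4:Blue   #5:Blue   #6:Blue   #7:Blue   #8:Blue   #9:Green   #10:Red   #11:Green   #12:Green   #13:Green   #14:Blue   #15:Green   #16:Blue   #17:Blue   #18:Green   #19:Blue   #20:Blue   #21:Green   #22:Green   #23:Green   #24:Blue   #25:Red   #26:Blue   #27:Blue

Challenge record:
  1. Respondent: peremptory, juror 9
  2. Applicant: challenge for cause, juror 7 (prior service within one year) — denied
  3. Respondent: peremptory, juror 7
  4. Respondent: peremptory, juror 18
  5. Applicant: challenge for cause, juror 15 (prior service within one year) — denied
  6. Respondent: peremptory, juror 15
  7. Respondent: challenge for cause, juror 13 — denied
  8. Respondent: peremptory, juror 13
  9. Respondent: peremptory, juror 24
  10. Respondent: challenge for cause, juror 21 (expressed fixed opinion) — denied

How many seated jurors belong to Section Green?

Removed: #7, #9, #13, #15, #18, #24.
Seated jurors 1–9: #1, #2, #3, #4, #5, #6, #8, #10, #11.
Of those, in Section Green: #11 → 1.

1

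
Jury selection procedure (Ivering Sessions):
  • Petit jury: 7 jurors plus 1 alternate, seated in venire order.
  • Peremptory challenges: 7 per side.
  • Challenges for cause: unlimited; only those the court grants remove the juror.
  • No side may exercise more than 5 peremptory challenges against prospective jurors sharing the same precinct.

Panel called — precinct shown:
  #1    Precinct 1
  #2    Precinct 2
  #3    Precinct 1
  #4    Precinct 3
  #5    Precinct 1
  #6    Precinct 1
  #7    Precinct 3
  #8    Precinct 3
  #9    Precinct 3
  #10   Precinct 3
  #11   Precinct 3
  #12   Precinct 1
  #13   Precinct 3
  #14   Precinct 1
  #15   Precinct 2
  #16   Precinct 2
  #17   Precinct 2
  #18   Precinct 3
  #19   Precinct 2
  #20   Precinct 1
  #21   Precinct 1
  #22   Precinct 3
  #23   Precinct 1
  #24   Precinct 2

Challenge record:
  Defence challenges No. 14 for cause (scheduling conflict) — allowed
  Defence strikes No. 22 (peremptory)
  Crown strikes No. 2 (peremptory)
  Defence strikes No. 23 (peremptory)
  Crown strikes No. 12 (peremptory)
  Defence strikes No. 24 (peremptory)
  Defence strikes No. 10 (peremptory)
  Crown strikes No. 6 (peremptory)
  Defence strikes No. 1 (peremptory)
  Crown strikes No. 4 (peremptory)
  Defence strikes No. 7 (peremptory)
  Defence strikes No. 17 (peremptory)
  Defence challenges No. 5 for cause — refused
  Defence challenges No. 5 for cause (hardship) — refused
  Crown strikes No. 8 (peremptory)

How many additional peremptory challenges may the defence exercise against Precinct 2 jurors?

0

Defence peremptories so far: #22, #23, #24, #10, #1, #7, #17 — 7 of 7 used, 0 left overall.
Against Precinct 2: #24, #17 — 2 used; per-precinct cap 5 leaves 3.
Binding limit: min(0, 3) = 0.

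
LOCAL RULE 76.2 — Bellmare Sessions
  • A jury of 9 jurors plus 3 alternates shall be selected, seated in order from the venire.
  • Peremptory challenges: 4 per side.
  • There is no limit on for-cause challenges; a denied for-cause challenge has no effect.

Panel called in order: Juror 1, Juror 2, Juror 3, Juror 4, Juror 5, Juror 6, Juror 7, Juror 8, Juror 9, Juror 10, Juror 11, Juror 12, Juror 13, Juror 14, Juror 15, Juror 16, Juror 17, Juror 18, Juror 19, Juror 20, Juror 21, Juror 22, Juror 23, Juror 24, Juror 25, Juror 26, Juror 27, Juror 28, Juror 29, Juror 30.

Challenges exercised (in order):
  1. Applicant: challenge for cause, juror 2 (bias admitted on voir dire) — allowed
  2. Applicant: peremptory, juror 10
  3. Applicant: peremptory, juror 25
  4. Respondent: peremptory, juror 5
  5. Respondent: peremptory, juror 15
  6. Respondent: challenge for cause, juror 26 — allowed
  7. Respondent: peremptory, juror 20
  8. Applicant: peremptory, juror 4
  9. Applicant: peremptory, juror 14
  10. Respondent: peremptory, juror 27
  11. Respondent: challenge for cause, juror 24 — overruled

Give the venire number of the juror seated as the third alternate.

18

Removed: #2, #4, #5, #10, #14, #15, #20, #25, #26, #27. (#24 stays — for-cause denied.)
Seating in order: seats 1–9 → #1, #3, #6, #7, #8, #9, #11, #12, #13; alternates → #16, #17, #18.
So alternate 3 is #18.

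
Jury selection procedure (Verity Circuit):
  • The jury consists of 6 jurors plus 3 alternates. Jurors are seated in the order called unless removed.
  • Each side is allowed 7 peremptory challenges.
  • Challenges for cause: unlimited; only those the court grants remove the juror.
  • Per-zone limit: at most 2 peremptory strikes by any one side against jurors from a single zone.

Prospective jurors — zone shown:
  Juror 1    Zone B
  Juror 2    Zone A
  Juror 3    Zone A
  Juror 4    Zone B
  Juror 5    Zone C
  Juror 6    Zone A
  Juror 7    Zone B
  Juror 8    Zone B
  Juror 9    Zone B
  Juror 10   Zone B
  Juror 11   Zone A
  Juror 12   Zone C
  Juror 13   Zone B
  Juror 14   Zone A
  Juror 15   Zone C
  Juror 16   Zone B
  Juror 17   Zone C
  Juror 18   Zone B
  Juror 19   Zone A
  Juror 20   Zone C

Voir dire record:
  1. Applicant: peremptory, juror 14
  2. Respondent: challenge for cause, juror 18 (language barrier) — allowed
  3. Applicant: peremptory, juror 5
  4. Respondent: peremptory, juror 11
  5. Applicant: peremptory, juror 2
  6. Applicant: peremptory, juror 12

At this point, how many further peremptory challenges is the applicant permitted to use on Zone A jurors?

Applicant peremptories so far: #14, #5, #2, #12 — 4 of 7 used, 3 left overall.
Against Zone A: #14, #2 — 2 used; per-zone cap 2 leaves 0.
Binding limit: min(3, 0) = 0.

0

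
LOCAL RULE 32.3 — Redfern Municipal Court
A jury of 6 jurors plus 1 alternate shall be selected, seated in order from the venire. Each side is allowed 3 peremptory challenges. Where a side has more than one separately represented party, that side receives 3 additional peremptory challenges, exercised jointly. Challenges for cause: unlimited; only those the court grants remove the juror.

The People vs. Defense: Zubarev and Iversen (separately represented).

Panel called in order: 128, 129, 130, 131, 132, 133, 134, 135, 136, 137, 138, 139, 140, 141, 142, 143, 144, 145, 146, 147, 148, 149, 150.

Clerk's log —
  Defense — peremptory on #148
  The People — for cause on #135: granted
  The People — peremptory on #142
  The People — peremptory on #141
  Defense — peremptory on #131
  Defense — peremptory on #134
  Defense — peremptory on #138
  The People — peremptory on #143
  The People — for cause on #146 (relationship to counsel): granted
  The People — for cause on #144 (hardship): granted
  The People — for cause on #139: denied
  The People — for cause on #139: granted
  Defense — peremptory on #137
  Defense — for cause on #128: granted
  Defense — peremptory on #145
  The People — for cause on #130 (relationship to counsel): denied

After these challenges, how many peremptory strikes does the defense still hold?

Defense allotment: 3 base + 3 multi-party = 6.
Defense peremptories used: #148, #131, #134, #138, #137, #145 — 6 (the for-cause on #128 doesn't count).
Remaining: 6 − 6 = 0.

0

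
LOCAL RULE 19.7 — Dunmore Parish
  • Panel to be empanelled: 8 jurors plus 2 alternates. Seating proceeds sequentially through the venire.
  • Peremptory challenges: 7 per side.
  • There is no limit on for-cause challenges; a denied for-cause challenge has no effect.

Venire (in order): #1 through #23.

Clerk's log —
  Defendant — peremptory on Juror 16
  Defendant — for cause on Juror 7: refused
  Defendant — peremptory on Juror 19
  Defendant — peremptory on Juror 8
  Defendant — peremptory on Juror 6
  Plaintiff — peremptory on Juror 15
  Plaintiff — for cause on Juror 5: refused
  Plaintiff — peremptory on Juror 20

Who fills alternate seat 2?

12

Removed: #6, #8, #15, #16, #19, #20. (#5, #7 stay — for-cause denied.)
Filling seats in venire order through position 10: #1, #2, #3, #4, #5, #7, #9, #10, #11, #12.
So alternate 2 is #12.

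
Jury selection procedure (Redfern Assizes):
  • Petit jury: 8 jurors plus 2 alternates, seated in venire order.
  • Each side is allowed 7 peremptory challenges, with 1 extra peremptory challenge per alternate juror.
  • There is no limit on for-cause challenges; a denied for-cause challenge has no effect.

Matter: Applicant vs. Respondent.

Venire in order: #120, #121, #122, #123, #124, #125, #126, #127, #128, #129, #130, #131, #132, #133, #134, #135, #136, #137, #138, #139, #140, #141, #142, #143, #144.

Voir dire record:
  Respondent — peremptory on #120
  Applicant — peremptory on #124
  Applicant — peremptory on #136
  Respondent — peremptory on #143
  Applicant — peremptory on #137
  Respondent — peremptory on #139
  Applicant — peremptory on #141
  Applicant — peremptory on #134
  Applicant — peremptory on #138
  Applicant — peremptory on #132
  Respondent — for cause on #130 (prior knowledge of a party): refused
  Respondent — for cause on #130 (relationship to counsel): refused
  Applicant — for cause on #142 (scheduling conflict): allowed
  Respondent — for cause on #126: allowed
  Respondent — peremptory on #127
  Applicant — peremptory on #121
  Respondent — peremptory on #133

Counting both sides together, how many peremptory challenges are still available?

5

Applicant allotment: 7 base + 1 × 2 alternates = 9. Respondent allotment: 7 base + 1 × 2 alternates = 9.
Applicant peremptories used: #124, #136, #137, #141, #134, #138, #132, #121 — 8 (the for-cause on #142 doesn't count).
Respondent peremptories used: #120, #143, #139, #127, #133 — 5 (for-cause on #130, #130, #126 don't count).
Remaining: (9 − 8) + (9 − 5) = 5.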